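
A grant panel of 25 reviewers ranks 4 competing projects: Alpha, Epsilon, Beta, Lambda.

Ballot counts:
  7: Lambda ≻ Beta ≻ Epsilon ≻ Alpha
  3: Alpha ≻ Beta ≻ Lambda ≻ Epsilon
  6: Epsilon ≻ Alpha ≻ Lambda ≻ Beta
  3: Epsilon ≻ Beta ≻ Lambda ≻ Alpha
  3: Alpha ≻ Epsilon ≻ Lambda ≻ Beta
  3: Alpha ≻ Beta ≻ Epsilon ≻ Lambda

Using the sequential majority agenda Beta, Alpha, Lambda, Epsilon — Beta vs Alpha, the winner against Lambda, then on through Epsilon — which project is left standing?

Epsilon

Round 1: Beta vs Alpha — 10–15, Alpha advances.
Round 2: Alpha vs Lambda — 15–10, Alpha advances.
Round 3: Alpha vs Epsilon — 9–16, Epsilon advances.
The agenda winner is Epsilon.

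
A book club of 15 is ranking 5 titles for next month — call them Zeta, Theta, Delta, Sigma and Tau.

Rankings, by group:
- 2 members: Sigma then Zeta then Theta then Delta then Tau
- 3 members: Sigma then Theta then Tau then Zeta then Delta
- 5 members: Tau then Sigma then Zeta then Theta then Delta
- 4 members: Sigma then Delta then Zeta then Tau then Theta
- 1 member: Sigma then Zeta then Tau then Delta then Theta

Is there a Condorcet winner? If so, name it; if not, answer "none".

Head-to-head results (15 members):
Zeta vs Theta: 12 to 3, Zeta.
Zeta vs Delta: 11 to 4, Zeta.
Zeta vs Sigma: 0 to 15, Sigma.
Zeta vs Tau: Zeta preferred on 2+4+1 = 7 ballots; Tau wins 8–7.
Theta vs Delta: Theta is ranked higher on 2+3+5 = 10 ballots, Delta on 5. Theta wins 10–5.
Theta vs Sigma: 0 for Theta, 15 for Sigma — Sigma by 15–0.
Theta vs Tau: 5 to 10, Tau.
Delta vs Sigma: 0 to 15, Sigma.
Delta vs Tau: 2+4 = 6 for Delta, 9 for Tau — Tau by 9–6.
Sigma vs Tau: Sigma preferred on 2+3+4+1 = 10 ballots; Sigma wins 10–5.
Only Sigma has no losses; Sigma is the Condorcet winner.

Sigma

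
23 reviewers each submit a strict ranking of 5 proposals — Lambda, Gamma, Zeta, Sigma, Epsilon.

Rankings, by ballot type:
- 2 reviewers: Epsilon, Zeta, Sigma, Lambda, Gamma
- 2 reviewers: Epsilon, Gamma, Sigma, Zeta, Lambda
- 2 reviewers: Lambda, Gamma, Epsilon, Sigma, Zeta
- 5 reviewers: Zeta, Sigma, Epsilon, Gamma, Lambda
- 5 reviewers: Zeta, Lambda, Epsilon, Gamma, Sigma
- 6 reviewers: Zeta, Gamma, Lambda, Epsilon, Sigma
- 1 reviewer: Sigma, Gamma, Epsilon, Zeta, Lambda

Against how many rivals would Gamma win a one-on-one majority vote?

Gamma against each rival (23 reviewers):
Gamma vs Lambda: Gamma wins 14–9.
Gamma vs Zeta: 5 to 18, Zeta.
Gamma vs Sigma: 2+2+5+6 = 15 for Gamma, 8 for Sigma — Gamma by 15–8.
Gamma–Epsilon: Epsilon 14–9.
Gamma beats Lambda, Sigma; loses to Zeta, Epsilon — 2 pairwise wins.

2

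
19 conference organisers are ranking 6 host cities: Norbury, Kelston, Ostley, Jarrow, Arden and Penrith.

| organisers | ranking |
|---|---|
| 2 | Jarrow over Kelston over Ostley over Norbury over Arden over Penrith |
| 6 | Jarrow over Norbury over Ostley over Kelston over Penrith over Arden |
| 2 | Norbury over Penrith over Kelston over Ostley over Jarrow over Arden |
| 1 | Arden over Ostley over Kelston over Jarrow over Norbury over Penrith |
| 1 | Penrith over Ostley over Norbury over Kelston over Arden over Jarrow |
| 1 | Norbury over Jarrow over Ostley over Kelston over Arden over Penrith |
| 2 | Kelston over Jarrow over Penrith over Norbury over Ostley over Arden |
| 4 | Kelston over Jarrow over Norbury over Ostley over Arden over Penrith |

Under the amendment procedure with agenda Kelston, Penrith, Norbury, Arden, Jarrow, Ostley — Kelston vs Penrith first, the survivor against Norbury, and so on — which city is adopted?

Round 1: Kelston vs Penrith — 16–3, Kelston advances.
Round 2: Kelston vs Norbury — 9–10, Norbury advances.
Round 3: Norbury vs Arden — 18–1, Norbury advances.
Round 4: Norbury vs Jarrow — 4–15, Jarrow advances.
Round 5: Jarrow vs Ostley — 15–4, Jarrow advances.
Jarrow survives the agenda.

Jarrow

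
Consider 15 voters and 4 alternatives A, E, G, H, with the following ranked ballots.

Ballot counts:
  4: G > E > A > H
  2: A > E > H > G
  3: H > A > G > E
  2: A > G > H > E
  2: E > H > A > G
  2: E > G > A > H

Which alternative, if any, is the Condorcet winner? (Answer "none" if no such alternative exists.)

none

Check each pair by majority over 15 ballots:
A vs E: E, 8–7.
A–G: A 9–6.
A vs H: A, 10–5.
E vs G: G wins 9–6.
E–H: E 10–5.
G–H: G 8–7.
Every alternative loses at least once (A loses to E; E loses to G; G loses to A; H loses to A). The majority relation contains the cycle A → G → E → A, so there is no Condorcet winner.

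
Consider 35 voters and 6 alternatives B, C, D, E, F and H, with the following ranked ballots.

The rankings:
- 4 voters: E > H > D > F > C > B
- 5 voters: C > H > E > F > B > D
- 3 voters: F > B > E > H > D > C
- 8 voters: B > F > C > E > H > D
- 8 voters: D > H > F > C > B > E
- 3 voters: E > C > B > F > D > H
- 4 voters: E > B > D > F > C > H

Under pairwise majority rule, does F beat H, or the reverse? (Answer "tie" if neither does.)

F

Ballots ranking F above H: 3 + 8 + 3 + 4 = 18.
Ballots ranking H above F: 35 − 18 = 17.
F wins the head-to-head 18–17.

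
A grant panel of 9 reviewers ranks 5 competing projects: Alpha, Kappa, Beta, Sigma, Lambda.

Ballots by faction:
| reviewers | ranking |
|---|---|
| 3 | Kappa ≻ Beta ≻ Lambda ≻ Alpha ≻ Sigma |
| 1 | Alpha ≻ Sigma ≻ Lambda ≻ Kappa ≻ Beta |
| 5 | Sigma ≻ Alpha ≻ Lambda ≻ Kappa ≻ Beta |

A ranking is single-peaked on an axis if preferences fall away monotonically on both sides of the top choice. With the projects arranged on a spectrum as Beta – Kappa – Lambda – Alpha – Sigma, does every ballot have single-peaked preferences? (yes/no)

Axis positions: Beta=1, Kappa=2, Lambda=3, Alpha=4, Sigma=5.
Faction 1 (peak Kappa at position 2): ranking walks positions 2-1-3-4-5, expanding outward from the peak — single-peaked.
Faction 2 (peak Alpha at position 4): ranking walks positions 4-5-3-2-1, expanding outward from the peak — single-peaked.
Faction 3 (peak Sigma at position 5): ranking walks positions 5-4-3-2-1, expanding outward from the peak — single-peaked.
Every ranking is single-peaked on this axis.

yes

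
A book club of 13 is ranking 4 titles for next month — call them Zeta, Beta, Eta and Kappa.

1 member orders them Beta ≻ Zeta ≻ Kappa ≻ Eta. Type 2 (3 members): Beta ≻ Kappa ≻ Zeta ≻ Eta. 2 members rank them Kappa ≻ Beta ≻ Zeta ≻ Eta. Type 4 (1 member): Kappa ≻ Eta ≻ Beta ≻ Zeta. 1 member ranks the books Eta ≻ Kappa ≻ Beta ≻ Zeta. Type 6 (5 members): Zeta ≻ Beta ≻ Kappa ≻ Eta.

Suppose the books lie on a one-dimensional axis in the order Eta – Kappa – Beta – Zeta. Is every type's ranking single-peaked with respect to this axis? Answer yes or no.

yes

Axis positions: Eta=1, Kappa=2, Beta=3, Zeta=4.
Type 1 (peak Beta at position 3): ranking walks positions 3-4-2-1, expanding outward from the peak — single-peaked.
Type 2 (peak Beta at position 3): ranking walks positions 3-2-4-1, expanding outward from the peak — single-peaked.
Type 3 (peak Kappa at position 2): ranking walks positions 2-3-4-1, expanding outward from the peak — single-peaked.
Type 4 (peak Kappa at position 2): ranking walks positions 2-1-3-4, expanding outward from the peak — single-peaked.
Type 5 (peak Eta at position 1): ranking walks positions 1-2-3-4, expanding outward from the peak — single-peaked.
Type 6 (peak Zeta at position 4): ranking walks positions 4-3-2-1, expanding outward from the peak — single-peaked.
Every ranking is single-peaked on this axis.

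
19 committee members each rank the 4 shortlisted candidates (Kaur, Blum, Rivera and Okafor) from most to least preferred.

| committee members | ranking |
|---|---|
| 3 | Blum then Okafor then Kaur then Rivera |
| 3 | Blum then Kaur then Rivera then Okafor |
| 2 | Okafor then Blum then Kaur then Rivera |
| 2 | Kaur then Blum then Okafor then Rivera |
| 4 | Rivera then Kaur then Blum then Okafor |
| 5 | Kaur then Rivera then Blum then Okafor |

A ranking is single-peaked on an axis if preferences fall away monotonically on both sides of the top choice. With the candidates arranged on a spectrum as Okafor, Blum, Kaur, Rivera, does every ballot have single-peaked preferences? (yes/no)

Axis positions: Okafor=1, Blum=2, Kaur=3, Rivera=4.
Group 1 (peak Blum at position 2): ranking walks positions 2-1-3-4, expanding outward from the peak — single-peaked.
Group 2 (peak Blum at position 2): ranking walks positions 2-3-4-1, expanding outward from the peak — single-peaked.
Group 3 (peak Okafor at position 1): ranking walks positions 1-2-3-4, expanding outward from the peak — single-peaked.
Group 4 (peak Kaur at position 3): ranking walks positions 3-2-1-4, expanding outward from the peak — single-peaked.
Group 5 (peak Rivera at position 4): ranking walks positions 4-3-2-1, expanding outward from the peak — single-peaked.
Group 6 (peak Kaur at position 3): ranking walks positions 3-4-2-1, expanding outward from the peak — single-peaked.
Every ranking is single-peaked on this axis.

yes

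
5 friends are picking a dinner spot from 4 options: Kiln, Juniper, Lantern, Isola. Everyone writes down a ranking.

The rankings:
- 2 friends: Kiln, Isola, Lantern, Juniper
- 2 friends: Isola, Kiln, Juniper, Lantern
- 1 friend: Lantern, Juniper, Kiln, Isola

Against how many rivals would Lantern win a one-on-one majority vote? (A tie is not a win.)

Lantern against each rival (5 friends):
Lantern vs Kiln: 1 to 4, Kiln.
Lantern vs Juniper: Lantern preferred on 2+1 = 3 ballots; Lantern wins 3–2.
Lantern vs Isola: Isola wins 4–1.
Lantern beats Juniper; loses to Kiln, Isola — 1 pairwise win.

1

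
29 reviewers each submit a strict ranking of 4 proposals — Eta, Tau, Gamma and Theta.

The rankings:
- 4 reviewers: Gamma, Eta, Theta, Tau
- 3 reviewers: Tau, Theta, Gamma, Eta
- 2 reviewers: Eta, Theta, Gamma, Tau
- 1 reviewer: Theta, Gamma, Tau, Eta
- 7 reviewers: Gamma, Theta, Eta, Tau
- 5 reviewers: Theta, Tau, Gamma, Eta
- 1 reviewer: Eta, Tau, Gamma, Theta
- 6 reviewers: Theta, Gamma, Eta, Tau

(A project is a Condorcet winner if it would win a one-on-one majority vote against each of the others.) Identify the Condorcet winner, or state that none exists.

Check each pair by majority over 29 ballots:
Eta vs Tau: 20 to 9, Eta.
Eta vs Gamma: Eta preferred on 2+1 = 3 ballots; Gamma wins 26–3.
Eta vs Theta: 4+2+1 = 7 for Eta, 22 for Theta — Theta by 22–7.
Tau–Gamma: Gamma 20–9.
Tau–Theta: Theta 25–4.
Gamma vs Theta: Gamma is ranked higher on 4+7+1 = 12 ballots, Theta on 17. Theta wins 17–12.
Only Theta has no losses; Theta is the Condorcet winner.

Theta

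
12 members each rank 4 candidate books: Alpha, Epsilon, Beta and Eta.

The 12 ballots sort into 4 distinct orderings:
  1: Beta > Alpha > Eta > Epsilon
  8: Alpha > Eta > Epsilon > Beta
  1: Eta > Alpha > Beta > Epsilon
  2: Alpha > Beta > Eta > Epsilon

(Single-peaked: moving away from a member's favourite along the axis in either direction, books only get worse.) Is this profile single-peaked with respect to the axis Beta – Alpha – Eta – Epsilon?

yes

Axis positions: Beta=1, Alpha=2, Eta=3, Epsilon=4.
Bloc 1 (peak Beta at position 1): ranking walks positions 1-2-3-4, expanding outward from the peak — single-peaked.
Bloc 2 (peak Alpha at position 2): ranking walks positions 2-3-4-1, expanding outward from the peak — single-peaked.
Bloc 3 (peak Eta at position 3): ranking walks positions 3-2-1-4, expanding outward from the peak — single-peaked.
Bloc 4 (peak Alpha at position 2): ranking walks positions 2-1-3-4, expanding outward from the peak — single-peaked.
Every ranking is single-peaked on this axis.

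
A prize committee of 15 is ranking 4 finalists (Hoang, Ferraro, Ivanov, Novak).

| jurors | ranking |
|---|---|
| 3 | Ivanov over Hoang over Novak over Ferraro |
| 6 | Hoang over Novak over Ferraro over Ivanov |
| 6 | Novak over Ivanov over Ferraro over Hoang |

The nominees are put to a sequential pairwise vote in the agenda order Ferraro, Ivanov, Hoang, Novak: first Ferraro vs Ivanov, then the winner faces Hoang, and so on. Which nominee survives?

Novak

Round 1: Ferraro vs Ivanov — 6–9, Ivanov advances.
Round 2: Ivanov vs Hoang — 9–6, Ivanov advances.
Round 3: Ivanov vs Novak — 3–12, Novak advances.
The agenda winner is Novak.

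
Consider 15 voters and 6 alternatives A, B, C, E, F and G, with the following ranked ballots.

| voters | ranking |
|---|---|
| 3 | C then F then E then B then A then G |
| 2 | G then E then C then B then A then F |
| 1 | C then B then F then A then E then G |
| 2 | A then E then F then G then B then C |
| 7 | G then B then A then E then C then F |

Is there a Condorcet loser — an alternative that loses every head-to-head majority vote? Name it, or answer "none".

F

Head-to-head results (15 voters):
A vs B: A preferred on 2 ballots; B wins 13–2.
A–C: A 9–6.
A vs E: A preferred on 1+2+7 = 10 ballots; A wins 10–5.
A vs F: A wins 11–4.
A vs G: 3+1+2 = 6 for A, 9 for G — G by 9–6.
B vs C: 2+7 = 9 for B, 6 for C — B by 9–6.
B vs E: 1+7 = 8 for B, 7 for E — B by 8–7.
B vs F: 2+1+7 = 10 for B, 5 for F — B by 10–5.
B vs G: 4 to 11, G.
C vs E: 4 to 11, E.
C vs F: C, 13–2.
C vs G: 4 to 11, G.
E vs F: E, 11–4.
E–G: G 9–6.
F vs G: G wins 9–6.
Only F has no wins; F is the Condorcet loser.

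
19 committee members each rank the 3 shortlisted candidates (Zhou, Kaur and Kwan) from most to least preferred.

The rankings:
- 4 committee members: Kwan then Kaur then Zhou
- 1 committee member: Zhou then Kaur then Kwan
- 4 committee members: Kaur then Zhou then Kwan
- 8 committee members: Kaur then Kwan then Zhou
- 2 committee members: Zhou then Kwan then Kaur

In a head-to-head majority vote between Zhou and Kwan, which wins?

Kwan

Ballots ranking Zhou above Kwan: 1 + 4 + 2 = 7.
Ballots ranking Kwan above Zhou: 19 − 7 = 12.
Kwan wins the head-to-head 12–7.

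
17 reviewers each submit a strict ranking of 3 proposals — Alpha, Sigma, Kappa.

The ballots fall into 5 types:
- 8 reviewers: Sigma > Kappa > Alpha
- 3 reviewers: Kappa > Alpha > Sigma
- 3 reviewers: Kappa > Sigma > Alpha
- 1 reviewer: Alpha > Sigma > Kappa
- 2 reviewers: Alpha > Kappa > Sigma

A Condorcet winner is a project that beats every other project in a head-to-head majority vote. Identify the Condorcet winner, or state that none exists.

Sigma

Pairwise majorities:
Alpha vs Sigma: Alpha preferred on 3+1+2 = 6 ballots; Sigma wins 11–6.
Alpha vs Kappa: Alpha is ranked higher on 1+2 = 3 ballots, Kappa on 14. Kappa wins 14–3.
Sigma vs Kappa: 9 to 8, Sigma.
Sigma beats each of Alpha, Kappa — Sigma is the Condorcet winner.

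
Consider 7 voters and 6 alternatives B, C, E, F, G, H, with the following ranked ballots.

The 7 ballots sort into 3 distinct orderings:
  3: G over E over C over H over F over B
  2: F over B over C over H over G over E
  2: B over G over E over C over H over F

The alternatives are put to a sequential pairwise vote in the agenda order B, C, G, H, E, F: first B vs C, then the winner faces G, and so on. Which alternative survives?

Round 1: B vs C — 4–3, B advances.
Round 2: B vs G — 4–3, B advances.
Round 3: B vs H — 4–3, B advances.
Round 4: B vs E — 4–3, B advances.
Round 5: B vs F — 2–5, F advances.
F survives the agenda.

F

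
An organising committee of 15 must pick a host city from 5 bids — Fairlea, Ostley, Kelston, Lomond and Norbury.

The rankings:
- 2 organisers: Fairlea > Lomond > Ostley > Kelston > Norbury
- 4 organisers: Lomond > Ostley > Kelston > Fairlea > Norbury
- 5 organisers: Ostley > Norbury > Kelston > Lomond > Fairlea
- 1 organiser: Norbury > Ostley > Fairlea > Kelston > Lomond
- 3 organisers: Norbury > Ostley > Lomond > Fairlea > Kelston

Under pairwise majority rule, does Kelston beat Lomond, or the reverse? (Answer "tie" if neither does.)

Lomond

Ballots ranking Kelston above Lomond: 5 + 1 = 6.
Ballots ranking Lomond above Kelston: 15 − 6 = 9.
Lomond wins the head-to-head 9–6.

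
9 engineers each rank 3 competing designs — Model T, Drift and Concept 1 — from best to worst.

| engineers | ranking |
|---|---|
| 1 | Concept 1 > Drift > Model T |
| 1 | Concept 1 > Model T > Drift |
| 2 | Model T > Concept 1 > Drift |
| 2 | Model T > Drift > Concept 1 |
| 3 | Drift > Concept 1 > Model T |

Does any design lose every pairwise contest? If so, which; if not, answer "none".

none

Head-to-head results (9 engineers):
Model T vs Drift: Model T, 5–4.
Model T vs Concept 1: Concept 1, 5–4.
Drift vs Concept 1: 5 to 4, Drift.
Each design has at least one pairwise win (Model T beats Drift; Drift beats Concept 1; Concept 1 beats Model T) — no Condorcet loser.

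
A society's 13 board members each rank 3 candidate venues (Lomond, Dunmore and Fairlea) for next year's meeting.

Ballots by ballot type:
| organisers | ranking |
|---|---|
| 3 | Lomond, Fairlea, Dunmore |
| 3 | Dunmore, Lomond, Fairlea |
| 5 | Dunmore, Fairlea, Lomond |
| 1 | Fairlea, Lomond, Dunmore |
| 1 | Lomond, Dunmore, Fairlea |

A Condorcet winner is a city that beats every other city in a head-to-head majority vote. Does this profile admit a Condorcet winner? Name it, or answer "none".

Dunmore

Pairwise majorities:
Lomond vs Dunmore: 5 to 8, Dunmore.
Lomond vs Fairlea: Lomond preferred on 3+3+1 = 7 ballots; Lomond wins 7–6.
Dunmore vs Fairlea: 9 to 4, Dunmore.
Dunmore defeats every rival head-to-head and is the Condorcet winner.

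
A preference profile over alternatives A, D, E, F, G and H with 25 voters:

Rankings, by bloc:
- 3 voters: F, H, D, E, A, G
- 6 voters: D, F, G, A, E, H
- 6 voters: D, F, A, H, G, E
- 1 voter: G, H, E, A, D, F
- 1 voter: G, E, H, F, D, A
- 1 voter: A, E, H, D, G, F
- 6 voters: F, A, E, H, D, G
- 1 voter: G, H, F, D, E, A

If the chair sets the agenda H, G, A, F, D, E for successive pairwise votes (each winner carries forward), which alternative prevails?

Round 1: H vs G — 16–9, H advances.
Round 2: H vs A — 6–19, A advances.
Round 3: A vs F — 2–23, F advances.
Round 4: F vs D — 11–14, D advances.
Round 5: D vs E — 16–9, D advances.
D survives the agenda.

D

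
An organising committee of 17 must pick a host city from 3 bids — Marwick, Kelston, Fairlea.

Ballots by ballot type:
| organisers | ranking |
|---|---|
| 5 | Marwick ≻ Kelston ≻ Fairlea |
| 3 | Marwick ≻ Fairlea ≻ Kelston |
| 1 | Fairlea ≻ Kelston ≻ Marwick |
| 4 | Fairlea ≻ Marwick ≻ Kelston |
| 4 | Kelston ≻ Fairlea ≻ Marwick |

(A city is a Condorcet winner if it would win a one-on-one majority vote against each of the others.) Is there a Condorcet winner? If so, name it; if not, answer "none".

none

Check each pair by majority over 17 ballots:
Marwick vs Kelston: Marwick is ranked higher on 5+3+4 = 12 ballots, Kelston on 5. Marwick wins 12–5.
Marwick–Fairlea: Fairlea 9–8.
Kelston vs Fairlea: 9 to 8, Kelston.
No city is unbeaten: Marwick loses to Fairlea; Kelston loses to Marwick; Fairlea loses to Kelston. In particular Marwick → Kelston → Fairlea → Marwick is a majority cycle — no Condorcet winner exists.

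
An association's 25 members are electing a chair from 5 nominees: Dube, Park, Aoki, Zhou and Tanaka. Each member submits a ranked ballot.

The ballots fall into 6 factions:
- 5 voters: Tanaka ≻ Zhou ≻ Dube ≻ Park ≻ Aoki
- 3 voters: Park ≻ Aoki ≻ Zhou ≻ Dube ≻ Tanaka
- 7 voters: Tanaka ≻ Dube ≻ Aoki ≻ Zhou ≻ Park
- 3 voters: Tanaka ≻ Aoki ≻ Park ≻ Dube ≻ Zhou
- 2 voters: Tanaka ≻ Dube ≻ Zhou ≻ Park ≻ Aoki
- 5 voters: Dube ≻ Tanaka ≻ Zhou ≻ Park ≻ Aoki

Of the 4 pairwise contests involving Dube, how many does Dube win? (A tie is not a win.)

3

Dube against each rival (25 voters):
Dube vs Park: Dube is ranked higher on 5+7+2+5 = 19 ballots, Park on 6. Dube wins 19–6.
Dube vs Aoki: Dube preferred on 5+7+2+5 = 19 ballots; Dube wins 19–6.
Dube vs Zhou: Dube wins 17–8.
Dube vs Tanaka: Tanaka wins 17–8.
Dube beats Park, Aoki, Zhou; loses to Tanaka — 3 pairwise wins.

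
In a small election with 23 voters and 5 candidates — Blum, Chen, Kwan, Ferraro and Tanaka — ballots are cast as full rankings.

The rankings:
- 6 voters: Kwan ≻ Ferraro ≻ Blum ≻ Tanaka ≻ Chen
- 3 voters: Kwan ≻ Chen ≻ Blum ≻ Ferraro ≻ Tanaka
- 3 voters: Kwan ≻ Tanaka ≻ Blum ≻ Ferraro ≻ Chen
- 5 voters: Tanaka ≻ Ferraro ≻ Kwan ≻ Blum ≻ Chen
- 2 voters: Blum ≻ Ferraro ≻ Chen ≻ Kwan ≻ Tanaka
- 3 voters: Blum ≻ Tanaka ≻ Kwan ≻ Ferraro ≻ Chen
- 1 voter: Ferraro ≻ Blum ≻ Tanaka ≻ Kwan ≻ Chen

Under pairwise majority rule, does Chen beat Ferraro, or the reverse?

Ferraro

Ballots ranking Chen above Ferraro: 3.
Ballots ranking Ferraro above Chen: 23 − 3 = 20.
Ferraro wins the head-to-head 20–3.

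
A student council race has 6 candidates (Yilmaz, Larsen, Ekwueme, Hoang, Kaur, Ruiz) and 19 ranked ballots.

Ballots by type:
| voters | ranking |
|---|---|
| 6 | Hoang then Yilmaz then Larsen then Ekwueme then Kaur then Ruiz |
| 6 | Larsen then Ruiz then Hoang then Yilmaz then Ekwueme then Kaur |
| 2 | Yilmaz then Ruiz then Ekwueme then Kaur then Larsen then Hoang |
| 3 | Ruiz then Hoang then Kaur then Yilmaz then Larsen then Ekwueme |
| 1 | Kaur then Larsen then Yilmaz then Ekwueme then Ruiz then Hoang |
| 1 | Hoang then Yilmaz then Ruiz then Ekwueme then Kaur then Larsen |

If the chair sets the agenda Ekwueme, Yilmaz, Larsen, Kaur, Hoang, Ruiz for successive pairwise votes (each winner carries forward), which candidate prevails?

Round 1: Ekwueme vs Yilmaz — 0–19, Yilmaz advances.
Round 2: Yilmaz vs Larsen — 12–7, Yilmaz advances.
Round 3: Yilmaz vs Kaur — 15–4, Yilmaz advances.
Round 4: Yilmaz vs Hoang — 3–16, Hoang advances.
Round 5: Hoang vs Ruiz — 7–12, Ruiz advances.
The agenda winner is Ruiz.

Ruiz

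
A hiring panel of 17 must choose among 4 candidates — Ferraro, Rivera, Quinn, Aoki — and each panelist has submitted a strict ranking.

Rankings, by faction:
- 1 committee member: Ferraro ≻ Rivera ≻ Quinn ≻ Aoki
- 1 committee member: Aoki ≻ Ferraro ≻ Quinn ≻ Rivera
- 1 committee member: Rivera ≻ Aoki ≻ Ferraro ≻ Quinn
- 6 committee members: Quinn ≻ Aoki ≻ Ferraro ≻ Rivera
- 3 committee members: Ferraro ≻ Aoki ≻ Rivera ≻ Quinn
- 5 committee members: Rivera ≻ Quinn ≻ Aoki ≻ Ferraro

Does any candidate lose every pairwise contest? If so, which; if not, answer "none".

none

Head-to-head results (17 committee members):
Ferraro vs Rivera: Ferraro, 11–6.
Ferraro vs Quinn: 1+1+1+3 = 6 for Ferraro, 11 for Quinn — Quinn by 11–6.
Ferraro vs Aoki: Aoki, 13–4.
Rivera vs Quinn: Rivera is ranked higher on 1+1+3+5 = 10 ballots, Quinn on 7. Rivera wins 10–7.
Rivera vs Aoki: Aoki, 10–7.
Quinn vs Aoki: Quinn preferred on 1+6+5 = 12 ballots; Quinn wins 12–5.
Every candidate wins at least one matchup (Ferraro beats Rivera; Rivera beats Quinn; Quinn beats Ferraro; Aoki beats Ferraro), so there is no Condorcet loser.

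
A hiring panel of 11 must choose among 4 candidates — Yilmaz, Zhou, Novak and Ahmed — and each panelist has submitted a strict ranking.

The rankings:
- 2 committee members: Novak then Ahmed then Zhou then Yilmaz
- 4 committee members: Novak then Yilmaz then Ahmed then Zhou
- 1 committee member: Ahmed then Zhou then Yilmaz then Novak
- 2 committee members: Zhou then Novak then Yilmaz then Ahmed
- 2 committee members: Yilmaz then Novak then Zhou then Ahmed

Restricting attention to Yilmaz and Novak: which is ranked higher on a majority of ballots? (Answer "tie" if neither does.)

Ballots ranking Yilmaz above Novak: 1 + 2 = 3.
Ballots ranking Novak above Yilmaz: 11 − 3 = 8.
Novak wins the head-to-head 8–3.

Novak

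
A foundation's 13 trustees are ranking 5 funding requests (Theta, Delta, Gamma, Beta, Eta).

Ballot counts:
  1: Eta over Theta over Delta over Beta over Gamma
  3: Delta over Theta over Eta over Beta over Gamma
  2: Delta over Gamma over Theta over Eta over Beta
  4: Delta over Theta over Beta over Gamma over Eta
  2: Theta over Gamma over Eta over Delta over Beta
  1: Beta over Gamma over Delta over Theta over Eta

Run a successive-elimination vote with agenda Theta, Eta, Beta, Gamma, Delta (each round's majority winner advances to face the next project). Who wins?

Delta

Round 1: Theta vs Eta — 12–1, Theta advances.
Round 2: Theta vs Beta — 12–1, Theta advances.
Round 3: Theta vs Gamma — 10–3, Theta advances.
Round 4: Theta vs Delta — 3–10, Delta advances.
Delta survives the agenda.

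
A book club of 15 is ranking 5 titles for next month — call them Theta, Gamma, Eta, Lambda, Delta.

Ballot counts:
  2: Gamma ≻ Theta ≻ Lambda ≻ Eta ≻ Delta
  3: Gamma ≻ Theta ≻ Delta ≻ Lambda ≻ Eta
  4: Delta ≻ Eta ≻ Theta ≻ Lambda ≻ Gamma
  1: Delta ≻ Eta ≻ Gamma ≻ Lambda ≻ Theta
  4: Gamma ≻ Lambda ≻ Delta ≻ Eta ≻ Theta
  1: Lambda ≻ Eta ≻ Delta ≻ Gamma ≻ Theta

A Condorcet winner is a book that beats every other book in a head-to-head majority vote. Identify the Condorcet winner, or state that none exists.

Pairwise majorities:
Theta vs Gamma: Theta preferred on 4 ballots; Gamma wins 11–4.
Theta vs Eta: 5 to 10, Eta.
Theta vs Lambda: 2+3+4 = 9 for Theta, 6 for Lambda — Theta by 9–6.
Theta vs Delta: Theta is ranked higher on 2+3 = 5 ballots, Delta on 10. Delta wins 10–5.
Gamma vs Eta: 9 to 6, Gamma.
Gamma vs Lambda: Gamma is ranked higher on 2+3+1+4 = 10 ballots, Lambda on 5. Gamma wins 10–5.
Gamma vs Delta: Gamma preferred on 2+3+4 = 9 ballots; Gamma wins 9–6.
Eta vs Lambda: 4+1 = 5 for Eta, 10 for Lambda — Lambda by 10–5.
Eta vs Delta: Eta is ranked higher on 2+1 = 3 ballots, Delta on 12. Delta wins 12–3.
Lambda vs Delta: Lambda is ranked higher on 2+4+1 = 7 ballots, Delta on 8. Delta wins 8–7.
Gamma beats each of Theta, Eta, Lambda, Delta — Gamma is the Condorcet winner.

Gamma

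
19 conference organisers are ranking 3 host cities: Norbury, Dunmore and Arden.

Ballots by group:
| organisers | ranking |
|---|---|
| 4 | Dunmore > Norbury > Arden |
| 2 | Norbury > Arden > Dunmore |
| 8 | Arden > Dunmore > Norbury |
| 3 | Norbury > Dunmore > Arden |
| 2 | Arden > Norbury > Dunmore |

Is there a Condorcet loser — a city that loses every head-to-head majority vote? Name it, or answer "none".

Norbury

Head-to-head results (19 organisers):
Norbury vs Dunmore: 7 to 12, Dunmore.
Norbury vs Arden: Arden wins 10–9.
Dunmore vs Arden: 4+3 = 7 for Dunmore, 12 for Arden — Arden by 12–7.
Norbury loses to every other city — it is the Condorcet loser.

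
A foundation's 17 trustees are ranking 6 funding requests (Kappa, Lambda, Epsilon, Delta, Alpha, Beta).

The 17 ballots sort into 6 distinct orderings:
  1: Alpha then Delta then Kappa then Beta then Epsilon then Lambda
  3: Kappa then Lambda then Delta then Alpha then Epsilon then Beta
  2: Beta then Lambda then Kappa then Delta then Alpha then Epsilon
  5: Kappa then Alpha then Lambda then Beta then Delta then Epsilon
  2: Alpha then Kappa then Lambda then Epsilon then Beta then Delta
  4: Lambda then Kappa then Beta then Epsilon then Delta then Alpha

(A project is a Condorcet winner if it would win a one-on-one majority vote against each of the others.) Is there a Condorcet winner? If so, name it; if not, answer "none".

Head-to-head results (17 reviewers):
Kappa vs Lambda: Kappa, 11–6.
Kappa–Epsilon: Kappa 17–0.
Kappa vs Delta: Kappa wins 16–1.
Kappa vs Alpha: 14 to 3, Kappa.
Kappa vs Beta: Kappa wins 15–2.
Lambda vs Epsilon: Lambda, 16–1.
Lambda vs Delta: 3+2+5+2+4 = 16 for Lambda, 1 for Delta — Lambda by 16–1.
Lambda vs Alpha: Lambda preferred on 3+2+4 = 9 ballots; Lambda wins 9–8.
Lambda vs Beta: Lambda wins 14–3.
Epsilon vs Delta: Epsilon preferred on 2+4 = 6 ballots; Delta wins 11–6.
Epsilon vs Alpha: 4 to 13, Alpha.
Epsilon vs Beta: Epsilon preferred on 3+2 = 5 ballots; Beta wins 12–5.
Delta vs Alpha: Delta, 9–8.
Delta vs Beta: 4 to 13, Beta.
Alpha vs Beta: 1+3+5+2 = 11 for Alpha, 6 for Beta — Alpha by 11–6.
Kappa defeats every rival head-to-head and is the Condorcet winner.

Kappa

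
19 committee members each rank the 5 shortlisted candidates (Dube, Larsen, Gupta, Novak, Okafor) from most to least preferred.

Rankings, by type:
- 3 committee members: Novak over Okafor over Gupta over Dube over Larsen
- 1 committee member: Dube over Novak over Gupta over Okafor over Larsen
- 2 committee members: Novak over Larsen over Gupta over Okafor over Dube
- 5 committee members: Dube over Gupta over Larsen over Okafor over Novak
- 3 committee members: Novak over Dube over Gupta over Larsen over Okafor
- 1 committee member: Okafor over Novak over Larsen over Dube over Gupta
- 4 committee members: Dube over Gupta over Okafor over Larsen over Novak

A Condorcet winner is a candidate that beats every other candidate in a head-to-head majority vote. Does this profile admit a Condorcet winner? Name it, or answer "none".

Check each pair by majority over 19 ballots:
Dube vs Larsen: Dube wins 16–3.
Dube–Gupta: Dube 14–5.
Dube vs Novak: Dube is ranked higher on 1+5+4 = 10 ballots, Novak on 9. Dube wins 10–9.
Dube–Okafor: Dube 13–6.
Larsen vs Gupta: Larsen is ranked higher on 2+1 = 3 ballots, Gupta on 16. Gupta wins 16–3.
Larsen vs Novak: Novak wins 10–9.
Larsen vs Okafor: Larsen is ranked higher on 2+5+3 = 10 ballots, Okafor on 9. Larsen wins 10–9.
Gupta vs Novak: 5+4 = 9 for Gupta, 10 for Novak — Novak by 10–9.
Gupta vs Okafor: 1+2+5+3+4 = 15 for Gupta, 4 for Okafor — Gupta by 15–4.
Novak vs Okafor: Novak preferred on 3+1+2+3 = 9 ballots; Okafor wins 10–9.
Only Dube has no losses; Dube is the Condorcet winner.

Dube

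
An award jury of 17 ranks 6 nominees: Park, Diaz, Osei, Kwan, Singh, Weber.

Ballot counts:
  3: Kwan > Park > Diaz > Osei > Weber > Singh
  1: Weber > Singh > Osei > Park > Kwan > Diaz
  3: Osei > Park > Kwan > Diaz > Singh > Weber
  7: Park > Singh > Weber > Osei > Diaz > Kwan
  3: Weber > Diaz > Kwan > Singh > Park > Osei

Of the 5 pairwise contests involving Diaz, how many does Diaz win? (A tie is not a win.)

2

Diaz against each rival (17 jurors):
Diaz vs Park: Park wins 14–3.
Diaz vs Osei: 3+3 = 6 for Diaz, 11 for Osei — Osei by 11–6.
Diaz vs Kwan: 7+3 = 10 for Diaz, 7 for Kwan — Diaz by 10–7.
Diaz vs Singh: Diaz is ranked higher on 3+3+3 = 9 ballots, Singh on 8. Diaz wins 9–8.
Diaz–Weber: Weber 11–6.
Diaz beats Kwan, Singh; loses to Park, Osei, Weber — 2 pairwise wins.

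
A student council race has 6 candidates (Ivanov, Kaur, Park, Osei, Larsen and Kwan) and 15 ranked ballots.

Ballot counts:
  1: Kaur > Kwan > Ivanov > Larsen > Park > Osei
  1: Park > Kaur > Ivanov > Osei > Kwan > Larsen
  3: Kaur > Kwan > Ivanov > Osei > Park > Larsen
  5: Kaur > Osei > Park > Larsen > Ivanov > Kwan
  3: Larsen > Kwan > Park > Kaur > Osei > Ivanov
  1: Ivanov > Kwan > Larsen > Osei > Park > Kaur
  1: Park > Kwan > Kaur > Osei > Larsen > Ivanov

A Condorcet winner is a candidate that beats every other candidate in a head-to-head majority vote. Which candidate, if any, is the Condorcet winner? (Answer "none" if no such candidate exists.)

Check each pair by majority over 15 ballots:
Ivanov vs Kaur: 1 to 14, Kaur.
Ivanov vs Park: Park, 10–5.
Ivanov–Osei: Osei 9–6.
Ivanov vs Larsen: Ivanov preferred on 1+1+3+1 = 6 ballots; Larsen wins 9–6.
Ivanov vs Kwan: 7 to 8, Kwan.
Kaur vs Park: 9 to 6, Kaur.
Kaur vs Osei: Kaur is ranked higher on 1+1+3+5+3+1 = 14 ballots, Osei on 1. Kaur wins 14–1.
Kaur vs Larsen: 1+1+3+5+1 = 11 for Kaur, 4 for Larsen — Kaur by 11–4.
Kaur vs Kwan: Kaur wins 10–5.
Park vs Osei: Park is ranked higher on 1+1+3+1 = 6 ballots, Osei on 9. Osei wins 9–6.
Park vs Larsen: Park, 10–5.
Park–Kwan: Kwan 8–7.
Osei vs Larsen: 1+3+5+1 = 10 for Osei, 5 for Larsen — Osei by 10–5.
Osei–Kwan: Kwan 9–6.
Larsen vs Kwan: Larsen wins 8–7.
Kaur wins every pairwise contest, so Kaur is the Condorcet winner.

Kaur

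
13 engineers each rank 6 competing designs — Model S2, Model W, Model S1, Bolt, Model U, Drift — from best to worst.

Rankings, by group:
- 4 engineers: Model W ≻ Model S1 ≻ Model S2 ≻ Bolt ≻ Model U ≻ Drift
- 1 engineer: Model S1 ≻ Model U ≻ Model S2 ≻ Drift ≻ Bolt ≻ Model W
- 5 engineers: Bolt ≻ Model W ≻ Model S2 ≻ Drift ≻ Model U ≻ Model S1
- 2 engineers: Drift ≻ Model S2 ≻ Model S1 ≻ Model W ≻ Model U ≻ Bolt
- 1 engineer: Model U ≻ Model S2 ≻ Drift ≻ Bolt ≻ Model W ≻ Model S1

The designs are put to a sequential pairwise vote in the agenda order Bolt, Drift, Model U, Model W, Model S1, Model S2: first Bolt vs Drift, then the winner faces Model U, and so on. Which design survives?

Model S2

Round 1: Bolt vs Drift — 9–4, Bolt advances.
Round 2: Bolt vs Model U — 9–4, Bolt advances.
Round 3: Bolt vs Model W — 7–6, Bolt advances.
Round 4: Bolt vs Model S1 — 6–7, Model S1 advances.
Round 5: Model S1 vs Model S2 — 5–8, Model S2 advances.
Model S2 survives the agenda.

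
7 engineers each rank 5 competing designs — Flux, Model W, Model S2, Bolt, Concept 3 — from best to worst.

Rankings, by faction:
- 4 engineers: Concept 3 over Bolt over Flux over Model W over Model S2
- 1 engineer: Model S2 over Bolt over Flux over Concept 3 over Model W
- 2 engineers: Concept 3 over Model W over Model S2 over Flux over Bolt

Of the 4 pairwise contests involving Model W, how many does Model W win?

1

Model W against each rival (7 engineers):
Model W vs Flux: 2 for Model W, 5 for Flux — Flux by 5–2.
Model W vs Model S2: Model W wins 6–1.
Model W vs Bolt: Bolt, 5–2.
Model W vs Concept 3: Model W preferred on 0 ballots; Concept 3 wins 7–0.
Model W beats Model S2; loses to Flux, Bolt, Concept 3 — 1 pairwise win.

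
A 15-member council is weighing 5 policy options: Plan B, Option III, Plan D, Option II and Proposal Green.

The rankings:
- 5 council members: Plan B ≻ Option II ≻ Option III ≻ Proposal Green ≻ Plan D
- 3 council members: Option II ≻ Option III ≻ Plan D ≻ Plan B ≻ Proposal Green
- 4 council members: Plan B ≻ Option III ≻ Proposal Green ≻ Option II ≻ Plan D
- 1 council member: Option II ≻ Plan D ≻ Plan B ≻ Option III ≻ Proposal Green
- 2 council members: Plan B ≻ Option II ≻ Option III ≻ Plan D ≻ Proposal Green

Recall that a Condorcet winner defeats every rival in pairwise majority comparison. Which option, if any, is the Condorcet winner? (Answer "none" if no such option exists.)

Plan B

Head-to-head results (15 council members):
Plan B vs Option III: Plan B preferred on 5+4+1+2 = 12 ballots; Plan B wins 12–3.
Plan B vs Plan D: 5+4+2 = 11 for Plan B, 4 for Plan D — Plan B by 11–4.
Plan B vs Option II: 11 to 4, Plan B.
Plan B vs Proposal Green: Plan B wins 15–0.
Option III vs Plan D: Option III, 14–1.
Option III vs Option II: Option III is ranked higher on 4 ballots, Option II on 11. Option II wins 11–4.
Option III vs Proposal Green: Option III, 15–0.
Plan D vs Option II: Option II wins 15–0.
Plan D vs Proposal Green: Proposal Green, 9–6.
Option II–Proposal Green: Option II 11–4.
Plan B defeats every rival head-to-head and is the Condorcet winner.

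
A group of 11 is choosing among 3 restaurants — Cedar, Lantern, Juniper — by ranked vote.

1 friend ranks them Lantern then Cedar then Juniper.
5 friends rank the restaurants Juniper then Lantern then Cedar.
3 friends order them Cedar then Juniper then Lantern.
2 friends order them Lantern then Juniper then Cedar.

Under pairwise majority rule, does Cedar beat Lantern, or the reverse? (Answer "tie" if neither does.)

Ballots ranking Cedar above Lantern: 3.
Ballots ranking Lantern above Cedar: 11 − 3 = 8.
Lantern wins the head-to-head 8–3.

Lantern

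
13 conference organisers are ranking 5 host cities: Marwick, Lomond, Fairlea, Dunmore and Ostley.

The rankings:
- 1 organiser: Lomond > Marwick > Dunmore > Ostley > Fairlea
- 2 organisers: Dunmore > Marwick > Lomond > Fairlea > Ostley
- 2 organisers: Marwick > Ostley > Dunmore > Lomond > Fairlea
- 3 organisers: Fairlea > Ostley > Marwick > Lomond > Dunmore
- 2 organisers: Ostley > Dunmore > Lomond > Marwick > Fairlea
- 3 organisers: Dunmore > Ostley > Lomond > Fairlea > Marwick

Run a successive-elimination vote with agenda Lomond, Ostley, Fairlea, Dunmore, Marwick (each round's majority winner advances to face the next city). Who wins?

Round 1: Lomond vs Ostley — 3–10, Ostley advances.
Round 2: Ostley vs Fairlea — 8–5, Ostley advances.
Round 3: Ostley vs Dunmore — 7–6, Ostley advances.
Round 4: Ostley vs Marwick — 8–5, Ostley advances.
The agenda winner is Ostley.

Ostley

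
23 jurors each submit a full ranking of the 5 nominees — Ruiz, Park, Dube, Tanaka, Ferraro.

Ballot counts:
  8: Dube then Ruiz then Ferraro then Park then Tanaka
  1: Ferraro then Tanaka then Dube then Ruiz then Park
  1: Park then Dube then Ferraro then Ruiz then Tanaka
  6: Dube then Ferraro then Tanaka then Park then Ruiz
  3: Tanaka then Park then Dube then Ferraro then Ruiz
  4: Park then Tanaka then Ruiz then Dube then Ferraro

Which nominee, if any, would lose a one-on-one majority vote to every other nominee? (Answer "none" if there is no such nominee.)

none

Pairwise majorities:
Ruiz vs Park: 8+1 = 9 for Ruiz, 14 for Park — Park by 14–9.
Ruiz vs Dube: Ruiz preferred on 4 ballots; Dube wins 19–4.
Ruiz vs Tanaka: Tanaka, 14–9.
Ruiz vs Ferraro: 8+4 = 12 for Ruiz, 11 for Ferraro — Ruiz by 12–11.
Park–Dube: Dube 15–8.
Park vs Tanaka: 13 to 10, Park.
Park vs Ferraro: Ferraro, 15–8.
Dube–Tanaka: Dube 15–8.
Dube vs Ferraro: Dube wins 22–1.
Tanaka–Ferraro: Ferraro 16–7.
No nominee is winless: Ruiz beats Ferraro; Park beats Ruiz; Dube beats Ruiz; Tanaka beats Ruiz; Ferraro beats Park. There is no Condorcet loser.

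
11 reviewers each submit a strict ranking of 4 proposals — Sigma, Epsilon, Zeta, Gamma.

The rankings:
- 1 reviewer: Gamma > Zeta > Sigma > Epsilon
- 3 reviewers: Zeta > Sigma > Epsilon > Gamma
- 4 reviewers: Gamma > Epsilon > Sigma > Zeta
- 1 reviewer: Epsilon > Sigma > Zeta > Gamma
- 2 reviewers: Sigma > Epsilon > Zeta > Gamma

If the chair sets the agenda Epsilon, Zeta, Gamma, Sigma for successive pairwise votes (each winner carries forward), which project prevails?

Round 1: Epsilon vs Zeta — 7–4, Epsilon advances.
Round 2: Epsilon vs Gamma — 6–5, Epsilon advances.
Round 3: Epsilon vs Sigma — 5–6, Sigma advances.
The agenda winner is Sigma.

Sigma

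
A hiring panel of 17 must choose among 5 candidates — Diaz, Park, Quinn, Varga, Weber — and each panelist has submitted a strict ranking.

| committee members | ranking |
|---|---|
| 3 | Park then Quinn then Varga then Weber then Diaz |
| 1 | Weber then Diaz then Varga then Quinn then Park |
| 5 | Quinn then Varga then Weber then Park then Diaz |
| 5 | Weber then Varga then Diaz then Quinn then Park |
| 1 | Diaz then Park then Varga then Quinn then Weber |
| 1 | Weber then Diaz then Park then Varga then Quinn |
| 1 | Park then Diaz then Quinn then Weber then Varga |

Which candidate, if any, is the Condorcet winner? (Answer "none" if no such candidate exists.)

Head-to-head results (17 committee members):
Diaz–Park: Park 9–8.
Diaz–Quinn: Diaz 9–8.
Diaz–Varga: Varga 13–4.
Diaz vs Weber: Weber wins 15–2.
Park vs Quinn: Quinn wins 11–6.
Park vs Varga: Varga, 11–6.
Park vs Weber: Weber wins 12–5.
Quinn vs Varga: Quinn wins 9–8.
Quinn vs Weber: Quinn, 10–7.
Varga vs Weber: Varga, 9–8.
Each candidate drops at least one matchup (Diaz loses to Park; Park loses to Quinn; Quinn loses to Diaz; Varga loses to Quinn; Weber loses to Quinn); the cycle Diaz → Quinn → Park → Diaz rules out a Condorcet winner.

none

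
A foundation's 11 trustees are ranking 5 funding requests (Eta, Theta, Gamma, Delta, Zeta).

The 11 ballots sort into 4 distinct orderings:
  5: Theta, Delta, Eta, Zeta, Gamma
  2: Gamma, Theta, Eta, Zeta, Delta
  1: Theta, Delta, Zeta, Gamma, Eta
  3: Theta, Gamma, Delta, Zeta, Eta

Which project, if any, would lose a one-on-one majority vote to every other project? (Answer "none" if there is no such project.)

none

Pairwise majorities:
Eta vs Theta: 0 to 11, Theta.
Eta vs Gamma: 5 for Eta, 6 for Gamma — Gamma by 6–5.
Eta vs Delta: Eta is ranked higher on 2 ballots, Delta on 9. Delta wins 9–2.
Eta vs Zeta: Eta preferred on 5+2 = 7 ballots; Eta wins 7–4.
Theta vs Gamma: 5+1+3 = 9 for Theta, 2 for Gamma — Theta by 9–2.
Theta vs Delta: Theta is ranked higher on 5+2+1+3 = 11 ballots, Delta on 0. Theta wins 11–0.
Theta vs Zeta: 5+2+1+3 = 11 for Theta, 0 for Zeta — Theta by 11–0.
Gamma vs Delta: 2+3 = 5 for Gamma, 6 for Delta — Delta by 6–5.
Gamma vs Zeta: Gamma is ranked higher on 2+3 = 5 ballots, Zeta on 6. Zeta wins 6–5.
Delta vs Zeta: Delta wins 9–2.
No project is winless: Eta beats Zeta; Theta beats Eta; Gamma beats Eta; Delta beats Eta; Zeta beats Gamma. There is no Condorcet loser.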